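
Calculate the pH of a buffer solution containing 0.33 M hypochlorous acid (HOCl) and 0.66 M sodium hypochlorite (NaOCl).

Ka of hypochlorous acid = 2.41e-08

pKa = -log(2.41e-08) = 7.62. pH = pKa + log([A⁻]/[HA]) = 7.62 + log(0.66/0.33)

pH = 7.92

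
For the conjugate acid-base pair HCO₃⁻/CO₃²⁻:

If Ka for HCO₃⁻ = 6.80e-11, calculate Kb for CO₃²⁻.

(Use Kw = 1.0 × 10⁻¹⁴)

For a conjugate pair Ka × Kb = Kw, so Kb = Kw/Ka = 1.0 × 10⁻¹⁴ / 6.80e-11 = 1.47e-04.

K_b = 1.47e-04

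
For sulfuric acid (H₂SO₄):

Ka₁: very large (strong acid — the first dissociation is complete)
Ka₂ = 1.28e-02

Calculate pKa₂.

pKa₂ = -log(Ka₂) = -log(1.28e-02) = 1.89.

pK_{a2} = 1.89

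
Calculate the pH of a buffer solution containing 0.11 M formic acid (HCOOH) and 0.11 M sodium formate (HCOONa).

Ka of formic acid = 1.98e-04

pKa = -log(1.98e-04) = 3.70. pH = pKa + log([A⁻]/[HA]) = 3.70 + log(0.11/0.11)

pH = 3.70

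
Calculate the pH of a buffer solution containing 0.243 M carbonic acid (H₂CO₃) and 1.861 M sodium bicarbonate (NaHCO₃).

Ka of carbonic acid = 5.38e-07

pKa = -log(5.38e-07) = 6.27. pH = pKa + log([A⁻]/[HA]) = 6.27 + log(1.861/0.243)

pH = 7.15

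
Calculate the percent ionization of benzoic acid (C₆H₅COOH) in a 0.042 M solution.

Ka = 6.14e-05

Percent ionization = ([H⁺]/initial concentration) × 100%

Using Ka equilibrium: x² + Ka×x - Ka×C = 0. Solving: [H⁺] = 1.5755e-03. Percent = (1.5755e-03/0.042) × 100

Percent ionization = 3.75%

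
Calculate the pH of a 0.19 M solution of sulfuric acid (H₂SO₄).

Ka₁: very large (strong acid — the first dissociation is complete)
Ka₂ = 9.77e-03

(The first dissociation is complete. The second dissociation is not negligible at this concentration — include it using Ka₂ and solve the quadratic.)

First dissociation is complete: [H⁺]₀ = [HSO₄⁻]₀ = C = 0.19 M. Second dissociation HSO₄⁻ ⇌ H⁺ + SO₄²⁻: let x = [SO₄²⁻]. Ka₂ = (C + x)·x / (C − x) = 9.77e-03 → x² + (C + Ka₂)·x − Ka₂·C = 0 → x² + 0.19977·x − 1.856e-03 = 0. x = (−0.19977 + √(0.19977² + 4 × 1.856e-03)) / 2 = 8.8960e-03 M. [H⁺] = C + x = 0.19 + 8.8960e-03 = 1.9890e-01 M. pH = -log(1.9890e-01) = 0.70.

pH = 0.70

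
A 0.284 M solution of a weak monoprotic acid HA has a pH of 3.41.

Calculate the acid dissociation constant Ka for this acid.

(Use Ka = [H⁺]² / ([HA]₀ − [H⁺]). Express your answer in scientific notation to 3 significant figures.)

[H⁺] = 10^(−pH) = 10^(−3.41) = 3.890e-04 M. For HA ⇌ H⁺ + A⁻, Ka = [H⁺][A⁻]/[HA] = [H⁺]² / ([HA]₀ − [H⁺]) = (3.890e-04)² / (0.284 − 3.890e-04) = 5.34e-07.

K_a = 5.34e-07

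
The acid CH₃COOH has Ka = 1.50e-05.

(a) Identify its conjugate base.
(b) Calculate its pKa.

(a) The conjugate base is formed by removing one H⁺ from CH₃COOH, giving CH₃COO⁻. (b) pKa = -log(Ka) = -log(1.50e-05) = 4.82.

Conjugate base: CH₃COO⁻; pK_a = 4.82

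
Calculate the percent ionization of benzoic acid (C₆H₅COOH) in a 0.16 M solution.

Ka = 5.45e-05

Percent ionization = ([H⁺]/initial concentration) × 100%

Using Ka equilibrium: x² + Ka×x - Ka×C = 0. Solving: [H⁺] = 2.9258e-03. Percent = (2.9258e-03/0.16) × 100

Percent ionization = 1.83%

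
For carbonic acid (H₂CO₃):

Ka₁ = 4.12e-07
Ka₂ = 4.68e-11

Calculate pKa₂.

pKa₂ = -log(Ka₂) = -log(4.68e-11) = 10.33.

pK_{a2} = 10.33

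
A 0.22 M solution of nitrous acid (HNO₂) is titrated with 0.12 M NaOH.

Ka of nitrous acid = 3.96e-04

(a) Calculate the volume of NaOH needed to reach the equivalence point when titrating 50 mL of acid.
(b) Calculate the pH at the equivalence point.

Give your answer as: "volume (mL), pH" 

moles acid = 0.22 × 50/1000 = 0.011 mol; V_base = moles/0.12 × 1000 = 91.7 mL. At equivalence only the conjugate base is present: [A⁻] = 0.011/0.142 = 7.7647e-02 M. Kb = Kw/Ka = 2.53e-11; [OH⁻] = √(Kb × [A⁻]) = 1.4003e-06; pOH = 5.85; pH = 14 - pOH = 8.15.

V = 91.7 mL, pH = 8.15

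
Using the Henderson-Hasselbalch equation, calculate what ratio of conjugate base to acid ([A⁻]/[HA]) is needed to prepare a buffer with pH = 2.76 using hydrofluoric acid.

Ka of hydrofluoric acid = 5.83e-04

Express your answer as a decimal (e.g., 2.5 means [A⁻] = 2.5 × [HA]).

pKa = -log(5.83e-04) = 3.2343. pH = pKa + log([A⁻]/[HA]), so log([A⁻]/[HA]) = pH − pKa = 2.76 − 3.2343 = -0.4743. [A⁻]/[HA] = 10^(-0.4743) = 0.335

[A⁻]/[HA] = 0.335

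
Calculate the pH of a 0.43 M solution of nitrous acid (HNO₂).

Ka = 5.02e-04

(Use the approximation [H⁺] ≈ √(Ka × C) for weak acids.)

[H⁺] = √(Ka × C) = √(5.02e-04 × 0.43) = 1.4692e-02. pH = -log(1.4692e-02)

pH = 1.83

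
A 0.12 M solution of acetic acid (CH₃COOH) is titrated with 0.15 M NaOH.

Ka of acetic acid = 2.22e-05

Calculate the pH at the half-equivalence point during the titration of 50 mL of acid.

At half-equivalence [HA] = [A⁻], so Henderson-Hasselbalch gives pH = pKa = -log(2.22e-05) = 4.65.

pH = pKa = 4.65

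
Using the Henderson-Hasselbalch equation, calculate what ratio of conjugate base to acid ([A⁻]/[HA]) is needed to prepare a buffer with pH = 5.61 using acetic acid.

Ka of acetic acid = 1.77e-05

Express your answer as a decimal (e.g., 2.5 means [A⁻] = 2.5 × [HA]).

pKa = -log(1.77e-05) = 4.7520. pH = pKa + log([A⁻]/[HA]), so log([A⁻]/[HA]) = pH − pKa = 5.61 − 4.7520 = 0.8580. [A⁻]/[HA] = 10^(0.8580) = 7.21

[A⁻]/[HA] = 7.21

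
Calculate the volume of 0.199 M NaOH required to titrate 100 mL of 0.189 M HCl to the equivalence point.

At equivalence: moles acid = moles base. moles HCl = 0.189 × 100/1000 = 0.0189 mol. V_base = moles / 0.199 × 1000 = 95.0 mL.

V_{base} = 95.0 mL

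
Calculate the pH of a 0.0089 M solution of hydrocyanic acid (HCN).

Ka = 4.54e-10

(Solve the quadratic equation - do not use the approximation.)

x² + Ka×x - Ka×C = 0. Using quadratic formula: [H⁺] = 2.0099e-06

pH = 5.70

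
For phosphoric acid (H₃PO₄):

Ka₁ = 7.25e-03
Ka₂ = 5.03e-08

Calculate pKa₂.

pKa₂ = -log(Ka₂) = -log(5.03e-08) = 7.30.

pK_{a2} = 7.30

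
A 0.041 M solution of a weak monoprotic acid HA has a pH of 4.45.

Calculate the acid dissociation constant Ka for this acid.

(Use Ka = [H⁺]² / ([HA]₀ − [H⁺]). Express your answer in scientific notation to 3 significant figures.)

[H⁺] = 10^(−pH) = 10^(−4.45) = 3.548e-05 M. For HA ⇌ H⁺ + A⁻, Ka = [H⁺][A⁻]/[HA] = [H⁺]² / ([HA]₀ − [H⁺]) = (3.548e-05)² / (0.041 − 3.548e-05) = 3.07e-08.

K_a = 3.07e-08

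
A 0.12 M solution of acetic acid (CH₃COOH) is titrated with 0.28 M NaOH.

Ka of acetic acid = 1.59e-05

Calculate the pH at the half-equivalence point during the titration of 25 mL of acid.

At half-equivalence [HA] = [A⁻], so Henderson-Hasselbalch gives pH = pKa = -log(1.59e-05) = 4.80.

pH = pKa = 4.80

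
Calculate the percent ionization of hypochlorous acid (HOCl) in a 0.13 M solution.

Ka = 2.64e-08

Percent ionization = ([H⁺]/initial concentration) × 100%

Using Ka equilibrium: x² + Ka×x - Ka×C = 0. Solving: [H⁺] = 5.8570e-05. Percent = (5.8570e-05/0.13) × 100

Percent ionization = 0.0451%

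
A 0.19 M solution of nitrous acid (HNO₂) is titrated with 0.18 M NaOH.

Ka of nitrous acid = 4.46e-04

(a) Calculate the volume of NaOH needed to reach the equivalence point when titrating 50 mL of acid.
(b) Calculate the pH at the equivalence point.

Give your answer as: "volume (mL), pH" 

moles acid = 0.19 × 50/1000 = 0.0095 mol; V_base = moles/0.18 × 1000 = 52.8 mL. At equivalence only the conjugate base is present: [A⁻] = 0.0095/0.103 = 9.2432e-02 M. Kb = Kw/Ka = 2.24e-11; [OH⁻] = √(Kb × [A⁻]) = 1.4396e-06; pOH = 5.84; pH = 14 - pOH = 8.16.

V = 52.8 mL, pH = 8.16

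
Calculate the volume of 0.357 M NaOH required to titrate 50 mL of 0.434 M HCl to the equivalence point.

At equivalence: moles acid = moles base. moles HCl = 0.434 × 50/1000 = 0.0217 mol. V_base = moles / 0.357 × 1000 = 60.8 mL.

V_{base} = 60.8 mL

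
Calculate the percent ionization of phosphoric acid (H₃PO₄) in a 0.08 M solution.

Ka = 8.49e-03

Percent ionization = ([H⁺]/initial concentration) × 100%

Using Ka equilibrium: x² + Ka×x - Ka×C = 0. Solving: [H⁺] = 2.2160e-02. Percent = (2.2160e-02/0.08) × 100

Percent ionization = 27.7%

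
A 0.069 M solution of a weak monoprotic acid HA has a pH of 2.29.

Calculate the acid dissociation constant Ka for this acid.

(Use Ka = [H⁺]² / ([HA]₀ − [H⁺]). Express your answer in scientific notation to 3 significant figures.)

[H⁺] = 10^(−pH) = 10^(−2.29) = 5.129e-03 M. For HA ⇌ H⁺ + A⁻, Ka = [H⁺][A⁻]/[HA] = [H⁺]² / ([HA]₀ − [H⁺]) = (5.129e-03)² / (0.069 − 5.129e-03) = 4.12e-04.

K_a = 4.12e-04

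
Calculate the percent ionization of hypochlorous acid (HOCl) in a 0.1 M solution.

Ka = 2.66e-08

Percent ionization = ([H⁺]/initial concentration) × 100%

Using Ka equilibrium: x² + Ka×x - Ka×C = 0. Solving: [H⁺] = 5.1562e-05. Percent = (5.1562e-05/0.1) × 100

Percent ionization = 0.0516%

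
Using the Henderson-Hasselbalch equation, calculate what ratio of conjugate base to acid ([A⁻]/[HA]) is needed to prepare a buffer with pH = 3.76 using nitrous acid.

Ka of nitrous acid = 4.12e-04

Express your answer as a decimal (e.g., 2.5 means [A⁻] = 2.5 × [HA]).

pKa = -log(4.12e-04) = 3.3851. pH = pKa + log([A⁻]/[HA]), so log([A⁻]/[HA]) = pH − pKa = 3.76 − 3.3851 = 0.3749. [A⁻]/[HA] = 10^(0.3749) = 2.37

[A⁻]/[HA] = 2.37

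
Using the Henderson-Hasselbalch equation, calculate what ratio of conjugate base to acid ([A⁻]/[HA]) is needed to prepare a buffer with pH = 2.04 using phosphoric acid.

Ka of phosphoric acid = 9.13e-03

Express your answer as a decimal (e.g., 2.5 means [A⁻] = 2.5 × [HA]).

pKa = -log(9.13e-03) = 2.0395. pH = pKa + log([A⁻]/[HA]), so log([A⁻]/[HA]) = pH − pKa = 2.04 − 2.0395 = 0.0005. [A⁻]/[HA] = 10^(0.0005) = 1.00

[A⁻]/[HA] = 1.00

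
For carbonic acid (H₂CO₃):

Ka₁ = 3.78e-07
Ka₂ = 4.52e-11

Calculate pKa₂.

pKa₂ = -log(Ka₂) = -log(4.52e-11) = 10.34.

pK_{a2} = 10.34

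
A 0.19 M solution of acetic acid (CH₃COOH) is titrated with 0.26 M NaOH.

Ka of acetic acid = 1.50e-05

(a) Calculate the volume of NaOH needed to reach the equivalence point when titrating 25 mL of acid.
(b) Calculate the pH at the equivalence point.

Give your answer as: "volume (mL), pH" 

moles acid = 0.19 × 25/1000 = 0.00475 mol; V_base = moles/0.26 × 1000 = 18.3 mL. At equivalence only the conjugate base is present: [A⁻] = 0.00475/0.043 = 1.0978e-01 M. Kb = Kw/Ka = 6.67e-10; [OH⁻] = √(Kb × [A⁻]) = 8.5548e-06; pOH = 5.07; pH = 14 - pOH = 8.93.

V = 18.3 mL, pH = 8.93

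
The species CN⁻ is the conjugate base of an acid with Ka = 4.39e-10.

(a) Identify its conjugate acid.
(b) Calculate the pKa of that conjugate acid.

(a) The conjugate acid is formed by adding one H⁺ to CN⁻, giving HCN. (b) pKa = -log(Ka) = -log(4.39e-10) = 9.36.

Conjugate acid: HCN; pK_a = 9.36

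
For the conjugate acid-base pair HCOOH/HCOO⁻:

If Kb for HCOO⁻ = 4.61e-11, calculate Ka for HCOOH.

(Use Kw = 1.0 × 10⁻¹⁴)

For a conjugate pair Ka × Kb = Kw, so Ka = Kw/Kb = 1.0 × 10⁻¹⁴ / 4.61e-11 = 2.17e-04.

K_a = 2.17e-04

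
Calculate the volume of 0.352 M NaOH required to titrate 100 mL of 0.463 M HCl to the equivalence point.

At equivalence: moles acid = moles base. moles HCl = 0.463 × 100/1000 = 0.0463 mol. V_base = moles / 0.352 × 1000 = 131.5 mL.

V_{base} = 131.5 mL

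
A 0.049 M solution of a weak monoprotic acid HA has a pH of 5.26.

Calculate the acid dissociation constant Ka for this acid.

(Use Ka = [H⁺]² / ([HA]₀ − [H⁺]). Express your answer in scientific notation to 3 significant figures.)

[H⁺] = 10^(−pH) = 10^(−5.26) = 5.495e-06 M. For HA ⇌ H⁺ + A⁻, Ka = [H⁺][A⁻]/[HA] = [H⁺]² / ([HA]₀ − [H⁺]) = (5.495e-06)² / (0.049 − 5.495e-06) = 6.16e-10.

K_a = 6.16e-10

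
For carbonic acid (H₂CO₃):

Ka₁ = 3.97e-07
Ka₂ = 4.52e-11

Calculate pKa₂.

pKa₂ = -log(Ka₂) = -log(4.52e-11) = 10.34.

pK_{a2} = 10.34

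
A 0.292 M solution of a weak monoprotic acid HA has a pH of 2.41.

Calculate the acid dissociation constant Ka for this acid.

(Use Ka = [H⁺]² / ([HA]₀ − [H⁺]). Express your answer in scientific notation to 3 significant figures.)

[H⁺] = 10^(−pH) = 10^(−2.41) = 3.890e-03 M. For HA ⇌ H⁺ + A⁻, Ka = [H⁺][A⁻]/[HA] = [H⁺]² / ([HA]₀ − [H⁺]) = (3.890e-03)² / (0.292 − 3.890e-03) = 5.25e-05.

K_a = 5.25e-05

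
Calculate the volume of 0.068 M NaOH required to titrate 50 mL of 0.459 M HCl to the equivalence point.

At equivalence: moles acid = moles base. moles HCl = 0.459 × 50/1000 = 0.02295 mol. V_base = moles / 0.068 × 1000 = 337.5 mL.

V_{base} = 337.5 mL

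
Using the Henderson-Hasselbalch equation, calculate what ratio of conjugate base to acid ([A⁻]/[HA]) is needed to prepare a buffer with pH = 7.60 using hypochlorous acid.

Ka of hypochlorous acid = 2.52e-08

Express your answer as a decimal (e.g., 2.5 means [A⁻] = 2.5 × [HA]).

pKa = -log(2.52e-08) = 7.5986. pH = pKa + log([A⁻]/[HA]), so log([A⁻]/[HA]) = pH − pKa = 7.60 − 7.5986 = 0.0014. [A⁻]/[HA] = 10^(0.0014) = 1.00

[A⁻]/[HA] = 1.00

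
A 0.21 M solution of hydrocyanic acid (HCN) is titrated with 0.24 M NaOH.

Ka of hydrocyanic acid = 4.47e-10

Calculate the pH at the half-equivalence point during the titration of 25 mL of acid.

At half-equivalence [HA] = [A⁻], so Henderson-Hasselbalch gives pH = pKa = -log(4.47e-10) = 9.35.

pH = pKa = 9.35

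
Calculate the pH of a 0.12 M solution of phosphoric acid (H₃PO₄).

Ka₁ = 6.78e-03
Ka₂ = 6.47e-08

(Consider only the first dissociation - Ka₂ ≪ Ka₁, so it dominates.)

First dissociation dominates. From Ka₁ = [H⁺][HA⁻]/[H₂A], x² + Ka₁·x − Ka₁·C = 0 with C = 0.12 M and Ka₁ = 6.78e-03. Solving: [H⁺] = (−Ka₁ + √(Ka₁² + 4·Ka₁·C)) / 2 = 2.5334e-02 M. pH = -log(2.5334e-02) = 1.60.

pH = 1.60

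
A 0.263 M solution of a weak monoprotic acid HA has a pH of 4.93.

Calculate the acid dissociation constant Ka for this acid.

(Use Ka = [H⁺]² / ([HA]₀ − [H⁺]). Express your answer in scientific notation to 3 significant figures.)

[H⁺] = 10^(−pH) = 10^(−4.93) = 1.175e-05 M. For HA ⇌ H⁺ + A⁻, Ka = [H⁺][A⁻]/[HA] = [H⁺]² / ([HA]₀ − [H⁺]) = (1.175e-05)² / (0.263 − 1.175e-05) = 5.25e-10.

K_a = 5.25e-10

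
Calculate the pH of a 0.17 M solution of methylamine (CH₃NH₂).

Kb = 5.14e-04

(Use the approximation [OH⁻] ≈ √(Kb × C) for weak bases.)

[OH⁻] = √(Kb × C) = √(5.14e-04 × 0.17) = 9.3477e-03. pOH = 2.03, pH = 14 - pOH

pH = 11.97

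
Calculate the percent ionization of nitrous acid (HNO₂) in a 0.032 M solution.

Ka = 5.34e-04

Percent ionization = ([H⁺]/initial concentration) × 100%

Using Ka equilibrium: x² + Ka×x - Ka×C = 0. Solving: [H⁺] = 3.8754e-03. Percent = (3.8754e-03/0.032) × 100

Percent ionization = 12.1%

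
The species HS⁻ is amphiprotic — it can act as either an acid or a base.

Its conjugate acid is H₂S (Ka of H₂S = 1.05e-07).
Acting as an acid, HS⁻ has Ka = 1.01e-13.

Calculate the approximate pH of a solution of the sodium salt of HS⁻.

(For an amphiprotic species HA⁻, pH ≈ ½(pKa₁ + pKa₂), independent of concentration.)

pKa₁ = -log(1.05e-07) = 6.98; pKa₂ = -log(1.01e-13) = 13.00. For an amphiprotic species, pH ≈ ½(pKa₁ + pKa₂) = ½(6.98 + 13.00) = 9.99.

pH = 9.99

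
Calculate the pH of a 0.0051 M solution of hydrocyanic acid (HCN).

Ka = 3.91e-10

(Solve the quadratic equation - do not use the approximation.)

x² + Ka×x - Ka×C = 0. Using quadratic formula: [H⁺] = 1.4119e-06

pH = 5.85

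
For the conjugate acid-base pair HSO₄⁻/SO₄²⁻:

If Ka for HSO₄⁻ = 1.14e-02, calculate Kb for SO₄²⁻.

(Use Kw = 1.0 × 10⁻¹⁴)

For a conjugate pair Ka × Kb = Kw, so Kb = Kw/Ka = 1.0 × 10⁻¹⁴ / 1.14e-02 = 8.77e-13.

K_b = 8.77e-13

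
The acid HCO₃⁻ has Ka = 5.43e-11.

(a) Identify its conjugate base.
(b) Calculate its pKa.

(a) The conjugate base is formed by removing one H⁺ from HCO₃⁻, giving CO₃²⁻. (b) pKa = -log(Ka) = -log(5.43e-11) = 10.27.

Conjugate base: CO₃²⁻; pK_a = 10.27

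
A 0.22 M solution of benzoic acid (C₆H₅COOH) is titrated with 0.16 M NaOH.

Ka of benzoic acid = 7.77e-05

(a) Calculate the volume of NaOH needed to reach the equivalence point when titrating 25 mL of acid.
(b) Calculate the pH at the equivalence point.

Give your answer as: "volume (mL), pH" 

moles acid = 0.22 × 25/1000 = 0.0055 mol; V_base = moles/0.16 × 1000 = 34.4 mL. At equivalence only the conjugate base is present: [A⁻] = 0.0055/0.059 = 9.2632e-02 M. Kb = Kw/Ka = 1.29e-10; [OH⁻] = √(Kb × [A⁻]) = 3.4528e-06; pOH = 5.46; pH = 14 - pOH = 8.54.

V = 34.4 mL, pH = 8.54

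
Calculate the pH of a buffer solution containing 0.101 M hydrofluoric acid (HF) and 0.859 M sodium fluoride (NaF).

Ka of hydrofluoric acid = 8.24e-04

pKa = -log(8.24e-04) = 3.08. pH = pKa + log([A⁻]/[HA]) = 3.08 + log(0.859/0.101)

pH = 4.01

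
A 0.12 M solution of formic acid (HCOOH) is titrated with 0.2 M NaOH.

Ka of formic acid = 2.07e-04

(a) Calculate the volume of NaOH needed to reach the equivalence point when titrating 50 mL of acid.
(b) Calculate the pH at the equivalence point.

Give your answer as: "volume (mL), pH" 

moles acid = 0.12 × 50/1000 = 0.006 mol; V_base = moles/0.2 × 1000 = 30.0 mL. At equivalence only the conjugate base is present: [A⁻] = 0.006/0.080 = 7.5000e-02 M. Kb = Kw/Ka = 4.83e-11; [OH⁻] = √(Kb × [A⁻]) = 1.9035e-06; pOH = 5.72; pH = 14 - pOH = 8.28.

V = 30.0 mL, pH = 8.28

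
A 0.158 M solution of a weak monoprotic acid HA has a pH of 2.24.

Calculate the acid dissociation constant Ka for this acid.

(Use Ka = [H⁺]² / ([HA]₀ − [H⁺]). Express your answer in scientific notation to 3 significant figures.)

[H⁺] = 10^(−pH) = 10^(−2.24) = 5.754e-03 M. For HA ⇌ H⁺ + A⁻, Ka = [H⁺][A⁻]/[HA] = [H⁺]² / ([HA]₀ − [H⁺]) = (5.754e-03)² / (0.158 − 5.754e-03) = 2.17e-04.

K_a = 2.17e-04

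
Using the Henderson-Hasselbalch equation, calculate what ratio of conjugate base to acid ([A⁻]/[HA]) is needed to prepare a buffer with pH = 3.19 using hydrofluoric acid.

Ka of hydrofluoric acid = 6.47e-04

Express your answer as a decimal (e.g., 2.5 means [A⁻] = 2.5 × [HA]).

pKa = -log(6.47e-04) = 3.1891. pH = pKa + log([A⁻]/[HA]), so log([A⁻]/[HA]) = pH − pKa = 3.19 − 3.1891 = 0.0009. [A⁻]/[HA] = 10^(0.0009) = 1.00

[A⁻]/[HA] = 1.00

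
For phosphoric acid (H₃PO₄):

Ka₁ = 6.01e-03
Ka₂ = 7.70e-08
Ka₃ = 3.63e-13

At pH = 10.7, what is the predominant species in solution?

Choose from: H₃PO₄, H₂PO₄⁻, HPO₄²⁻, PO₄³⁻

pKa₁ = 2.22, pKa₂ = 7.11, pKa₃ = 12.44. For a polyprotic acid the predominant species crosses at each pKa: below pKa_n the protonated form dominates, above it the deprotonated form does. At pH = 10.7, the predominant species is HPO₄²⁻.

HPO₄²⁻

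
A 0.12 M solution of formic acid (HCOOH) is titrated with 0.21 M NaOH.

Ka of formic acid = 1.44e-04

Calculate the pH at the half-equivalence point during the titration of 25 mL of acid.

At half-equivalence [HA] = [A⁻], so Henderson-Hasselbalch gives pH = pKa = -log(1.44e-04) = 3.84.

pH = pKa = 3.84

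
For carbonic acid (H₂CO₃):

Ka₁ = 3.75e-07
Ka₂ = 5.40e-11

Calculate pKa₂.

pKa₂ = -log(Ka₂) = -log(5.40e-11) = 10.27.

pK_{a2} = 10.27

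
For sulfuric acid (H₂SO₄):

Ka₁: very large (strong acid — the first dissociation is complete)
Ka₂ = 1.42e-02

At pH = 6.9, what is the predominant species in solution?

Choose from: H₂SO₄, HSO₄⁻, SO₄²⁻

The first dissociation is complete, so H₂SO₄ itself is never the predominant species in water; pKa₂ = -log(1.42e-02) = 1.85. For a polyprotic acid the predominant species crosses at each pKa: below pKa_n the protonated form dominates, above it the deprotonated form does. At pH = 6.9, the predominant species is SO₄²⁻.

SO₄²⁻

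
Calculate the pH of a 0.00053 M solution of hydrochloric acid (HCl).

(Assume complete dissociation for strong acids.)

[H⁺] = 0.00053 M for strong acid. pH = -log[H⁺] = -log(0.00053)

pH = 3.28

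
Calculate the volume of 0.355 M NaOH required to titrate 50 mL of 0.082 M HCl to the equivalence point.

At equivalence: moles acid = moles base. moles HCl = 0.082 × 50/1000 = 0.0041 mol. V_base = moles / 0.355 × 1000 = 11.5 mL.

V_{base} = 11.5 mL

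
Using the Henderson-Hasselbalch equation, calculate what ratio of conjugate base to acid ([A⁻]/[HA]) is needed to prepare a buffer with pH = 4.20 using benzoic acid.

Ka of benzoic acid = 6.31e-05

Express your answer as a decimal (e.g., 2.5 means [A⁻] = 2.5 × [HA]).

pKa = -log(6.31e-05) = 4.2000. pH = pKa + log([A⁻]/[HA]), so log([A⁻]/[HA]) = pH − pKa = 4.20 − 4.2000 = 0.0000. [A⁻]/[HA] = 10^(0.0000) = 1.00

[A⁻]/[HA] = 1.00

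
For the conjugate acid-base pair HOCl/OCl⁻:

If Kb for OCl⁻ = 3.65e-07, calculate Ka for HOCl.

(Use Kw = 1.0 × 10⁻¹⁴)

For a conjugate pair Ka × Kb = Kw, so Ka = Kw/Kb = 1.0 × 10⁻¹⁴ / 3.65e-07 = 2.74e-08.

K_a = 2.74e-08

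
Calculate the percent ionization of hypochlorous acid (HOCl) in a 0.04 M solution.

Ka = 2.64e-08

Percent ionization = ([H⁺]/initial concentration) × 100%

Using Ka equilibrium: x² + Ka×x - Ka×C = 0. Solving: [H⁺] = 3.2483e-05. Percent = (3.2483e-05/0.04) × 100

Percent ionization = 0.0812%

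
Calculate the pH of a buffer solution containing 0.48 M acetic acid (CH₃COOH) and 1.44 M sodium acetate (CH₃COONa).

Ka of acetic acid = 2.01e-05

pKa = -log(2.01e-05) = 4.70. pH = pKa + log([A⁻]/[HA]) = 4.70 + log(1.44/0.48)

pH = 5.17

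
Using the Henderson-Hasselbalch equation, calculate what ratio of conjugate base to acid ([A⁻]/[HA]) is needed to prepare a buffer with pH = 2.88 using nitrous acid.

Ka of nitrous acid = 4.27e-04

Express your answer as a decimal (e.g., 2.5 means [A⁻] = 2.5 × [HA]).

pKa = -log(4.27e-04) = 3.3696. pH = pKa + log([A⁻]/[HA]), so log([A⁻]/[HA]) = pH − pKa = 2.88 − 3.3696 = -0.4896. [A⁻]/[HA] = 10^(-0.4896) = 0.324

[A⁻]/[HA] = 0.324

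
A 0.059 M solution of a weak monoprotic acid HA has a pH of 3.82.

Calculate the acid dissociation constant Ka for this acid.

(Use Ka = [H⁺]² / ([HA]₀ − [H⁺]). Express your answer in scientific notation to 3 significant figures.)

[H⁺] = 10^(−pH) = 10^(−3.82) = 1.514e-04 M. For HA ⇌ H⁺ + A⁻, Ka = [H⁺][A⁻]/[HA] = [H⁺]² / ([HA]₀ − [H⁺]) = (1.514e-04)² / (0.059 − 1.514e-04) = 3.89e-07.

K_a = 3.89e-07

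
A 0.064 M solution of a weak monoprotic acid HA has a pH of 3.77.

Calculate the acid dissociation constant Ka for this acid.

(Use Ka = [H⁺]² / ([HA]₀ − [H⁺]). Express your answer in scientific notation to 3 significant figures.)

[H⁺] = 10^(−pH) = 10^(−3.77) = 1.698e-04 M. For HA ⇌ H⁺ + A⁻, Ka = [H⁺][A⁻]/[HA] = [H⁺]² / ([HA]₀ − [H⁺]) = (1.698e-04)² / (0.064 − 1.698e-04) = 4.52e-07.

K_a = 4.52e-07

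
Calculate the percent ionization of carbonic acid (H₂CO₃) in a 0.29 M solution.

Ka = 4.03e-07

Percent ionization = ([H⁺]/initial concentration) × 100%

Using Ka equilibrium: x² + Ka×x - Ka×C = 0. Solving: [H⁺] = 3.4166e-04. Percent = (3.4166e-04/0.29) × 100

Percent ionization = 0.118%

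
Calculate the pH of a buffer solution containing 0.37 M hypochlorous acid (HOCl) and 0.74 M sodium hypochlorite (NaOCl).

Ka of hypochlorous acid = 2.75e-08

pKa = -log(2.75e-08) = 7.56. pH = pKa + log([A⁻]/[HA]) = 7.56 + log(0.74/0.37)

pH = 7.86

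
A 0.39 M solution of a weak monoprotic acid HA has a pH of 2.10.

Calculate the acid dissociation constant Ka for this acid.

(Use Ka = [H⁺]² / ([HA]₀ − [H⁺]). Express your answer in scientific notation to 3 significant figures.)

[H⁺] = 10^(−pH) = 10^(−2.10) = 7.943e-03 M. For HA ⇌ H⁺ + A⁻, Ka = [H⁺][A⁻]/[HA] = [H⁺]² / ([HA]₀ − [H⁺]) = (7.943e-03)² / (0.39 − 7.943e-03) = 1.65e-04.

K_a = 1.65e-04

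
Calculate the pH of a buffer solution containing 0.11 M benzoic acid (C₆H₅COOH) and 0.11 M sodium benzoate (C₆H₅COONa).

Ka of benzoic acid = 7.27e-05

pKa = -log(7.27e-05) = 4.14. pH = pKa + log([A⁻]/[HA]) = 4.14 + log(0.11/0.11)

pH = 4.14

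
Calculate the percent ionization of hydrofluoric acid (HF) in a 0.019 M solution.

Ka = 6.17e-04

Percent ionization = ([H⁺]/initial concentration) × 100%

Using Ka equilibrium: x² + Ka×x - Ka×C = 0. Solving: [H⁺] = 3.1293e-03. Percent = (3.1293e-03/0.019) × 100

Percent ionization = 16.5%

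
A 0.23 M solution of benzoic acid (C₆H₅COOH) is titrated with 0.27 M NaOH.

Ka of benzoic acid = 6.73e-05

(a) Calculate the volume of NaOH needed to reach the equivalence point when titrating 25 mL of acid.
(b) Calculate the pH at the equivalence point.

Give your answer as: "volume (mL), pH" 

moles acid = 0.23 × 25/1000 = 0.00575 mol; V_base = moles/0.27 × 1000 = 21.3 mL. At equivalence only the conjugate base is present: [A⁻] = 0.00575/0.046 = 1.2420e-01 M. Kb = Kw/Ka = 1.49e-10; [OH⁻] = √(Kb × [A⁻]) = 4.2959e-06; pOH = 5.37; pH = 14 - pOH = 8.63.

V = 21.3 mL, pH = 8.63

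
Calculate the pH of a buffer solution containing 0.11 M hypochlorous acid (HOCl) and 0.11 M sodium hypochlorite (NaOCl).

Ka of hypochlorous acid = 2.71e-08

pKa = -log(2.71e-08) = 7.57. pH = pKa + log([A⁻]/[HA]) = 7.57 + log(0.11/0.11)

pH = 7.57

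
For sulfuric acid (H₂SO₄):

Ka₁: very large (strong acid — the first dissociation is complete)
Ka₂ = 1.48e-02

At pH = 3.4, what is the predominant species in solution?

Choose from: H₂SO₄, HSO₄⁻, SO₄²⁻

The first dissociation is complete, so H₂SO₄ itself is never the predominant species in water; pKa₂ = -log(1.48e-02) = 1.83. For a polyprotic acid the predominant species crosses at each pKa: below pKa_n the protonated form dominates, above it the deprotonated form does. At pH = 3.4, the predominant species is SO₄²⁻.

SO₄²⁻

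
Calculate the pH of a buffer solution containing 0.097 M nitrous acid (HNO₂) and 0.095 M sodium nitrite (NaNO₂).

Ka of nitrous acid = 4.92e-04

pKa = -log(4.92e-04) = 3.31. pH = pKa + log([A⁻]/[HA]) = 3.31 + log(0.095/0.097)

pH = 3.30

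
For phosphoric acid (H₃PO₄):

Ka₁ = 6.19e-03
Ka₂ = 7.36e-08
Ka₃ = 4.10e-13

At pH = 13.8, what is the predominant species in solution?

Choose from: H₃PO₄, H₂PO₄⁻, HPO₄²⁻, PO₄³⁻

pKa₁ = 2.21, pKa₂ = 7.13, pKa₃ = 12.39. For a polyprotic acid the predominant species crosses at each pKa: below pKa_n the protonated form dominates, above it the deprotonated form does. At pH = 13.8, the predominant species is PO₄³⁻.

PO₄³⁻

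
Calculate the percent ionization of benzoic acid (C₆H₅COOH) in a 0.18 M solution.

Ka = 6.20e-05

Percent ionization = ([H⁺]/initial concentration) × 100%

Using Ka equilibrium: x² + Ka×x - Ka×C = 0. Solving: [H⁺] = 3.3098e-03. Percent = (3.3098e-03/0.18) × 100

Percent ionization = 1.84%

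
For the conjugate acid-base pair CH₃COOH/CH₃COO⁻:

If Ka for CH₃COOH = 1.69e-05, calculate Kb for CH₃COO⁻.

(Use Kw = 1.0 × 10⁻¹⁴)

For a conjugate pair Ka × Kb = Kw, so Kb = Kw/Ka = 1.0 × 10⁻¹⁴ / 1.69e-05 = 5.92e-10.

K_b = 5.92e-10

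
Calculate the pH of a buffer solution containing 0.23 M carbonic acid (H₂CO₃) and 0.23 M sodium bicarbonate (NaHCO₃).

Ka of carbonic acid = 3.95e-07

pKa = -log(3.95e-07) = 6.40. pH = pKa + log([A⁻]/[HA]) = 6.40 + log(0.23/0.23)

pH = 6.40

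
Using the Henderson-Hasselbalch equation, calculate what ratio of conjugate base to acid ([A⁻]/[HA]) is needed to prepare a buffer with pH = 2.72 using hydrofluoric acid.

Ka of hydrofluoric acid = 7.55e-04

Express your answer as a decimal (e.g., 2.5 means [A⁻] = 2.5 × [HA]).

pKa = -log(7.55e-04) = 3.1221. pH = pKa + log([A⁻]/[HA]), so log([A⁻]/[HA]) = pH − pKa = 2.72 − 3.1221 = -0.4021. [A⁻]/[HA] = 10^(-0.4021) = 0.396

[A⁻]/[HA] = 0.396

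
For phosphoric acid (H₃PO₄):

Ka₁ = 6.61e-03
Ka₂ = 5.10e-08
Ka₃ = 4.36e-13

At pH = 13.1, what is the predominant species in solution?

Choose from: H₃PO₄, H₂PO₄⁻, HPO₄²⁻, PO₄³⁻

pKa₁ = 2.18, pKa₂ = 7.29, pKa₃ = 12.36. For a polyprotic acid the predominant species crosses at each pKa: below pKa_n the protonated form dominates, above it the deprotonated form does. At pH = 13.1, the predominant species is PO₄³⁻.

PO₄³⁻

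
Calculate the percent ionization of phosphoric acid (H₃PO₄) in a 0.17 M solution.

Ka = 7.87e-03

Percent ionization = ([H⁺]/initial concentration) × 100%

Using Ka equilibrium: x² + Ka×x - Ka×C = 0. Solving: [H⁺] = 3.2853e-02. Percent = (3.2853e-02/0.17) × 100

Percent ionization = 19.3%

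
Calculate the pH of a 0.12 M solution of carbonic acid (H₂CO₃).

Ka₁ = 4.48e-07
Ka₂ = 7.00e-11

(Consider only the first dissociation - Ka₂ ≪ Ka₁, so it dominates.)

First dissociation dominates. From Ka₁ = [H⁺][HA⁻]/[H₂A], x² + Ka₁·x − Ka₁·C = 0 with C = 0.12 M and Ka₁ = 4.48e-07. Solving: [H⁺] = (−Ka₁ + √(Ka₁² + 4·Ka₁·C)) / 2 = 2.3164e-04 M. pH = -log(2.3164e-04) = 3.64.

pH = 3.64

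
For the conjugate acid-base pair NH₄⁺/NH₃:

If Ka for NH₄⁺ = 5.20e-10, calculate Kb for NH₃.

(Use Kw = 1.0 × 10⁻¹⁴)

For a conjugate pair Ka × Kb = Kw, so Kb = Kw/Ka = 1.0 × 10⁻¹⁴ / 5.20e-10 = 1.92e-05.

K_b = 1.92e-05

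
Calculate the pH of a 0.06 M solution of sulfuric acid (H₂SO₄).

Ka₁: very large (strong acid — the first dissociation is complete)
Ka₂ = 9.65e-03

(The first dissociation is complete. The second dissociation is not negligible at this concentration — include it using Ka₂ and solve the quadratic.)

First dissociation is complete: [H⁺]₀ = [HSO₄⁻]₀ = C = 0.06 M. Second dissociation HSO₄⁻ ⇌ H⁺ + SO₄²⁻: let x = [SO₄²⁻]. Ka₂ = (C + x)·x / (C − x) = 9.65e-03 → x² + (C + Ka₂)·x − Ka₂·C = 0 → x² + 0.06965·x − 5.790e-04 = 0. x = (−0.06965 + √(0.06965² + 4 × 5.790e-04)) / 2 = 7.5044e-03 M. [H⁺] = C + x = 0.06 + 7.5044e-03 = 6.7504e-02 M. pH = -log(6.7504e-02) = 1.17.

pH = 1.17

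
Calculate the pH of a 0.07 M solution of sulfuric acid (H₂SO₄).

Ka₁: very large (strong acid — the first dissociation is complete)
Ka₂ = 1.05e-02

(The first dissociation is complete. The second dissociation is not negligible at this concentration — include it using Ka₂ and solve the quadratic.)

First dissociation is complete: [H⁺]₀ = [HSO₄⁻]₀ = C = 0.07 M. Second dissociation HSO₄⁻ ⇌ H⁺ + SO₄²⁻: let x = [SO₄²⁻]. Ka₂ = (C + x)·x / (C − x) = 1.05e-02 → x² + (C + Ka₂)·x − Ka₂·C = 0 → x² + 0.08050·x − 7.350e-04 = 0. x = (−0.08050 + √(0.08050² + 4 × 7.350e-04)) / 2 = 8.2790e-03 M. [H⁺] = C + x = 0.07 + 8.2790e-03 = 7.8279e-02 M. pH = -log(7.8279e-02) = 1.11.

pH = 1.11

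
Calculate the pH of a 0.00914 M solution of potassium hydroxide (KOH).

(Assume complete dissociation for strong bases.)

[OH⁻] = 0.00914 M for strong base. pOH = -log[OH⁻] = 2.04, pH = 14 - pOH

pH = 11.96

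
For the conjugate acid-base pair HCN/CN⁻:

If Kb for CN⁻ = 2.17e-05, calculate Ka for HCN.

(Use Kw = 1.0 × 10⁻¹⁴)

For a conjugate pair Ka × Kb = Kw, so Ka = Kw/Kb = 1.0 × 10⁻¹⁴ / 2.17e-05 = 4.61e-10.

K_a = 4.61e-10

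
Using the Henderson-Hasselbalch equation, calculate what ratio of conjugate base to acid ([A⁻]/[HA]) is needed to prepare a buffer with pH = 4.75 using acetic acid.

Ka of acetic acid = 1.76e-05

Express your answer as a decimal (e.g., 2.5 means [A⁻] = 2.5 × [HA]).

pKa = -log(1.76e-05) = 4.7545. pH = pKa + log([A⁻]/[HA]), so log([A⁻]/[HA]) = pH − pKa = 4.75 − 4.7545 = -0.0045. [A⁻]/[HA] = 10^(-0.0045) = 0.990

[A⁻]/[HA] = 0.990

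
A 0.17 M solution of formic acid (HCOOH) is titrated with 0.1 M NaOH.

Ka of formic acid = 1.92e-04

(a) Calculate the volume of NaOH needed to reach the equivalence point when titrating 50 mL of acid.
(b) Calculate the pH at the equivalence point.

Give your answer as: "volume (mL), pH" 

moles acid = 0.17 × 50/1000 = 0.0085 mol; V_base = moles/0.1 × 1000 = 85.0 mL. At equivalence only the conjugate base is present: [A⁻] = 0.0085/0.135 = 6.2963e-02 M. Kb = Kw/Ka = 5.21e-11; [OH⁻] = √(Kb × [A⁻]) = 1.8109e-06; pOH = 5.74; pH = 14 - pOH = 8.26.

V = 85.0 mL, pH = 8.26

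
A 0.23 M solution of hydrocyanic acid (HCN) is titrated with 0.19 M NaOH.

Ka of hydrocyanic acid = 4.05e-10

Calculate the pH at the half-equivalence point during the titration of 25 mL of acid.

At half-equivalence [HA] = [A⁻], so Henderson-Hasselbalch gives pH = pKa = -log(4.05e-10) = 9.39.

pH = pKa = 9.39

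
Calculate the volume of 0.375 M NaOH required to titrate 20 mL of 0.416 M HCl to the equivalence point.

At equivalence: moles acid = moles base. moles HCl = 0.416 × 20/1000 = 0.00832 mol. V_base = moles / 0.375 × 1000 = 22.2 mL.

V_{base} = 22.2 mL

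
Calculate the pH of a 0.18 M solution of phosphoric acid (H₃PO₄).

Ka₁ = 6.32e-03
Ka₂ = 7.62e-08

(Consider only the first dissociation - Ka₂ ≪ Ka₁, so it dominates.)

First dissociation dominates. From Ka₁ = [H⁺][HA⁻]/[H₂A], x² + Ka₁·x − Ka₁·C = 0 with C = 0.18 M and Ka₁ = 6.32e-03. Solving: [H⁺] = (−Ka₁ + √(Ka₁² + 4·Ka₁·C)) / 2 = 3.0716e-02 M. pH = -log(3.0716e-02) = 1.51.

pH = 1.51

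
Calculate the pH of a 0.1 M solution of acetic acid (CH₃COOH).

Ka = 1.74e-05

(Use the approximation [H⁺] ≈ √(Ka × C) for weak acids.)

[H⁺] = √(Ka × C) = √(1.74e-05 × 0.1) = 1.3191e-03. pH = -log(1.3191e-03)

pH = 2.88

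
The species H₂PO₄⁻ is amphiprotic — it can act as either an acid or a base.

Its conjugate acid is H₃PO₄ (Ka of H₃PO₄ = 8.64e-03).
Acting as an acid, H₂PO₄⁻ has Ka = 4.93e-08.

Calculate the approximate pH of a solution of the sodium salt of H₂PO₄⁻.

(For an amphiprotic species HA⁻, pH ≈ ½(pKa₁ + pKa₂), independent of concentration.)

pKa₁ = -log(8.64e-03) = 2.06; pKa₂ = -log(4.93e-08) = 7.31. For an amphiprotic species, pH ≈ ½(pKa₁ + pKa₂) = ½(2.06 + 7.31) = 4.69.

pH = 4.69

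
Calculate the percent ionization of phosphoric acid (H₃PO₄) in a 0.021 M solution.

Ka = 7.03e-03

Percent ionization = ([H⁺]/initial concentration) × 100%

Using Ka equilibrium: x² + Ka×x - Ka×C = 0. Solving: [H⁺] = 9.1335e-03. Percent = (9.1335e-03/0.021) × 100

Percent ionization = 43.5%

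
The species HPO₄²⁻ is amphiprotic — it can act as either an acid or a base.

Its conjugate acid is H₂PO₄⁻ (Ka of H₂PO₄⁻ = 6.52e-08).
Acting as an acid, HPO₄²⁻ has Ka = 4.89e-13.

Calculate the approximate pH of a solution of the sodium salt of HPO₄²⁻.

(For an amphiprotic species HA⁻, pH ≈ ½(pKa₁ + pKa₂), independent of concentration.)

pKa₁ = -log(6.52e-08) = 7.19; pKa₂ = -log(4.89e-13) = 12.31. For an amphiprotic species, pH ≈ ½(pKa₁ + pKa₂) = ½(7.19 + 12.31) = 9.75.

pH = 9.75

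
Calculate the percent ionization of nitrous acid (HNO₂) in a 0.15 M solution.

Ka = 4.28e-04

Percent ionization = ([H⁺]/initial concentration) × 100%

Using Ka equilibrium: x² + Ka×x - Ka×C = 0. Solving: [H⁺] = 7.8013e-03. Percent = (7.8013e-03/0.15) × 100

Percent ionization = 5.2%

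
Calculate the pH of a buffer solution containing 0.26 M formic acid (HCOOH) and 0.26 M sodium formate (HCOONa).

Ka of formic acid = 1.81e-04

pKa = -log(1.81e-04) = 3.74. pH = pKa + log([A⁻]/[HA]) = 3.74 + log(0.26/0.26)

pH = 3.74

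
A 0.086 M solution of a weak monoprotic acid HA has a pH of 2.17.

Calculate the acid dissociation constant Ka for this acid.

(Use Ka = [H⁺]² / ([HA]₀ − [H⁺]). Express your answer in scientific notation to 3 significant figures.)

[H⁺] = 10^(−pH) = 10^(−2.17) = 6.761e-03 M. For HA ⇌ H⁺ + A⁻, Ka = [H⁺][A⁻]/[HA] = [H⁺]² / ([HA]₀ − [H⁺]) = (6.761e-03)² / (0.086 − 6.761e-03) = 5.77e-04.

K_a = 5.77e-04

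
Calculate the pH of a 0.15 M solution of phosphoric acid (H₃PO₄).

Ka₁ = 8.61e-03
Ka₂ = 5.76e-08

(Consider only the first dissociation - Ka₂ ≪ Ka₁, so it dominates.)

First dissociation dominates. From Ka₁ = [H⁺][HA⁻]/[H₂A], x² + Ka₁·x − Ka₁·C = 0 with C = 0.15 M and Ka₁ = 8.61e-03. Solving: [H⁺] = (−Ka₁ + √(Ka₁² + 4·Ka₁·C)) / 2 = 3.1889e-02 M. pH = -log(3.1889e-02) = 1.50.

pH = 1.50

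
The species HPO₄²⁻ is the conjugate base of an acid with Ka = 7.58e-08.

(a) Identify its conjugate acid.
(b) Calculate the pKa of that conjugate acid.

(a) The conjugate acid is formed by adding one H⁺ to HPO₄²⁻, giving H₂PO₄⁻. (b) pKa = -log(Ka) = -log(7.58e-08) = 7.12.

Conjugate acid: H₂PO₄⁻; pK_a = 7.12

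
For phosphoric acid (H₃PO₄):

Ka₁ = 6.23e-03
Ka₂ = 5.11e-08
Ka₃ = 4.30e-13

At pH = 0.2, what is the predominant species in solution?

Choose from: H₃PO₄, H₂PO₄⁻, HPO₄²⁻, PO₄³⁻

pKa₁ = 2.21, pKa₂ = 7.29, pKa₃ = 12.37. For a polyprotic acid the predominant species crosses at each pKa: below pKa_n the protonated form dominates, above it the deprotonated form does. At pH = 0.2, the predominant species is H₃PO₄.

H₃PO₄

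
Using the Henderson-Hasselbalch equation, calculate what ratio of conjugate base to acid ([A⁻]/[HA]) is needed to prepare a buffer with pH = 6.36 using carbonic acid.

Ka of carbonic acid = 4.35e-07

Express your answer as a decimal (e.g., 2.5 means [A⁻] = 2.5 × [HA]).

pKa = -log(4.35e-07) = 6.3615. pH = pKa + log([A⁻]/[HA]), so log([A⁻]/[HA]) = pH − pKa = 6.36 − 6.3615 = -0.0015. [A⁻]/[HA] = 10^(-0.0015) = 0.997

[A⁻]/[HA] = 0.997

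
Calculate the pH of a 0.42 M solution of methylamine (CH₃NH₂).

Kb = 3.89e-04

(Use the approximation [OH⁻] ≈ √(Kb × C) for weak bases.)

[OH⁻] = √(Kb × C) = √(3.89e-04 × 0.42) = 1.2782e-02. pOH = 1.89, pH = 14 - pOH

pH = 12.11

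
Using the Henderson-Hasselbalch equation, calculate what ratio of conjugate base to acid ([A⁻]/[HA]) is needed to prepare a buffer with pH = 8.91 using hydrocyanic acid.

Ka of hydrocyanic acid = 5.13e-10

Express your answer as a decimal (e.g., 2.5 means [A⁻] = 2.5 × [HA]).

pKa = -log(5.13e-10) = 9.2899. pH = pKa + log([A⁻]/[HA]), so log([A⁻]/[HA]) = pH − pKa = 8.91 − 9.2899 = -0.3799. [A⁻]/[HA] = 10^(-0.3799) = 0.417

[A⁻]/[HA] = 0.417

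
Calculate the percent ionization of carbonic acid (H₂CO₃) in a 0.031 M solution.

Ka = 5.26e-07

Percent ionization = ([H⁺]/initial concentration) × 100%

Using Ka equilibrium: x² + Ka×x - Ka×C = 0. Solving: [H⁺] = 1.2743e-04. Percent = (1.2743e-04/0.031) × 100

Percent ionization = 0.411%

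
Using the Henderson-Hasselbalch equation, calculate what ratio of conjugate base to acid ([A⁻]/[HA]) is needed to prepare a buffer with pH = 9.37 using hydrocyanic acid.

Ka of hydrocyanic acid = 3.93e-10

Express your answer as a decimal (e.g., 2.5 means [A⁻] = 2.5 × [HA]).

pKa = -log(3.93e-10) = 9.4056. pH = pKa + log([A⁻]/[HA]), so log([A⁻]/[HA]) = pH − pKa = 9.37 − 9.4056 = -0.0356. [A⁻]/[HA] = 10^(-0.0356) = 0.921

[A⁻]/[HA] = 0.921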